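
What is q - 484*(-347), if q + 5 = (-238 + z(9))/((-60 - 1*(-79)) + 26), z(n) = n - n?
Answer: 7557197/45 ≈ 1.6794e+5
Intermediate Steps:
z(n) = 0
q = -463/45 (q = -5 + (-238 + 0)/((-60 - 1*(-79)) + 26) = -5 - 238/((-60 + 79) + 26) = -5 - 238/(19 + 26) = -5 - 238/45 = -463/45 ≈ -10.289)
q - 484*(-347) = -463/45 - 484*(-347) = -463/45 + 167948 = 7557197/45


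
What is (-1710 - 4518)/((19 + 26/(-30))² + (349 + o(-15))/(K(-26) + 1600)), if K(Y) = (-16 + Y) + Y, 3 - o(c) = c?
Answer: -2146791600/113426063 ≈ -18.927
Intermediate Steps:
o(c) = 3 - c
K(Y) = -16 + 2*Y
(-1710 - 4518)/((19 + 26/(-30))² + (349 + o(-15))/(K(-26) + 1600)) = (-1710 - 4518)/((19 + 26/(-30))² + (349 + (3 - 1*(-15)))/((-16 + 2*(-26)) + 1600)) = -6228/((19 + 26*(-1/30))² + (349 + (3 + 15))/((-16 - 52) + 1600)) = -6228/((19 - 13/15)² + (349 + 18)/(-68 + 1600)) = -6228/((272/15)² + 367/1532) = -6228/(73984/225 + 367*(1/1532)) = -6228/(73984/225 + 367/1532) = -6228/113426063/344700 = -6228*344700/113426063 = -2146791600/113426063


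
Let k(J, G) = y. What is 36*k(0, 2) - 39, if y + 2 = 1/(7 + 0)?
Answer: -741/7 ≈ -105.86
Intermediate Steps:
y = -13/7 (y = -2 + 1/(7 + 0) = -2 + 1/7 = -2 + ⅐ = -13/7 ≈ -1.8571)
k(J, G) = -13/7
36*k(0, 2) - 39 = 36*(-13/7) - 39 = -468/7 - 39 = -741/7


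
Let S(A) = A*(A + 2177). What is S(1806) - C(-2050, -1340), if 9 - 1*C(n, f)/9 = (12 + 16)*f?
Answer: 6855537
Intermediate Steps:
S(A) = A*(2177 + A)
C(n, f) = 81 - 252*f (C(n, f) = 81 - 9*(12 + 16)*f = 81 - 252*f)
S(1806) - C(-2050, -1340) = 1806*(2177 + 1806) - (81 - 252*(-1340)) = 1806*3983 - (81 + 337680) = 7193298 - 1*337761 = 7193298 - 337761 = 6855537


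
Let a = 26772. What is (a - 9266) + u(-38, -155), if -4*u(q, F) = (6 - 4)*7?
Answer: 35005/2 ≈ 17503.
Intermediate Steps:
u(q, F) = -7/2 (u(q, F) = -(6 - 4)*7/4 = -7/2)
(a - 9266) + u(-38, -155) = (26772 - 9266) - 7/2 = 17506 - 7/2 = 35005/2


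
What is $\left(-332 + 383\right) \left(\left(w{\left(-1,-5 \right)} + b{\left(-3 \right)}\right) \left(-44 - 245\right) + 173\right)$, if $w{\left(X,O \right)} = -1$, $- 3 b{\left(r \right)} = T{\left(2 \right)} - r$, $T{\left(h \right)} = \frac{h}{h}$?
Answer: $43214$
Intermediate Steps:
$T{\left(h \right)} = 1$
$b{\left(r \right)} = - \frac{1}{3} + \frac{r}{3}$ ($b{\left(r \right)} = - \frac{1 - r}{3} = - \frac{1}{3} + \frac{r}{3}$)
$\left(-332 + 383\right) \left(\left(w{\left(-1,-5 \right)} + b{\left(-3 \right)}\right) \left(-44 - 245\right) + 173\right) = \left(-332 + 383\right) \left(\left(-1 + \left(- \frac{1}{3} + \frac{1}{3} \left(-3\right)\right)\right) \left(-44 - 245\right) + 173\right) = 51 \left(\left(-1 - \frac{4}{3}\right) \left(-289\right) + 173\right) = 51 \left(\left(- \frac{7}{3}\right) \left(-289\right) + 173\right) = 51 \left(\frac{2023}{3} + 173\right) = 51 \cdot \frac{2542}{3} = 43214$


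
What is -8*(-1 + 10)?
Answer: -72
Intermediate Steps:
-8*(-1 + 10) = -8*9 = -72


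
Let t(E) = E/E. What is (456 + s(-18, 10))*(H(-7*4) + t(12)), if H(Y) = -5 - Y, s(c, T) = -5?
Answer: 10824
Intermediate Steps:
t(E) = 1
(456 + s(-18, 10))*(H(-7*4) + t(12)) = (456 - 5)*((-5 - (-7)*4) + 1) = 451*((-5 - 1*(-28)) + 1) = 451*((-5 + 28) + 1) = 451*(23 + 1) = 451*24 = 10824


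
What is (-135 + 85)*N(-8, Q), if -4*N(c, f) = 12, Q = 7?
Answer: 150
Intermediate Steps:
N(c, f) = -3 (N(c, f) = -¼*12 = -3)
(-135 + 85)*N(-8, Q) = (-135 + 85)*(-3) = -50*(-3) = 150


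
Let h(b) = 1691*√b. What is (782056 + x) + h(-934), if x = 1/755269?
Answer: 590662653065/755269 + 1691*I*√934 ≈ 7.8206e+5 + 51679.0*I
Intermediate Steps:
x = 1/755269 ≈ 1.3240e-6
(782056 + x) + h(-934) = (782056 + 1/755269) + 1691*√(-934) = 590662653065/755269 + 1691*(I*√934) = 590662653065/755269 + 1691*I*√934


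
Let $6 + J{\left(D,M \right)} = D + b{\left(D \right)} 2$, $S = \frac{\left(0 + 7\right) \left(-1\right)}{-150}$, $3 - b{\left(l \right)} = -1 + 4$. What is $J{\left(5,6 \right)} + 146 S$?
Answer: $\frac{436}{75} \approx 5.8133$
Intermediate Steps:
$b{\left(l \right)} = 0$ ($b{\left(l \right)} = 3 - \left(-1 + 4\right) = 3 - 3 = 0$)
$S = \frac{7}{150}$ ($S = 7 \left(-1\right) \left(- \frac{1}{150}\right) = \left(-7\right) \left(- \frac{1}{150}\right) = \frac{7}{150} \approx 0.046667$)
$J{\left(D,M \right)} = -6 + D$ ($J{\left(D,M \right)} = -6 + \left(D + 0 \cdot 2\right) = -6 + \left(D + 0\right) = -6 + D$)
$J{\left(5,6 \right)} + 146 S = \left(-6 + 5\right) + 146 \cdot \frac{7}{150} = -1 + \frac{511}{75} = \frac{436}{75}$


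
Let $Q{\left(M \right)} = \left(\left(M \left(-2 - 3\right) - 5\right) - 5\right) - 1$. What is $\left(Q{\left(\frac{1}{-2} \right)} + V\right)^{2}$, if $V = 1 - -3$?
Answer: $\frac{81}{4} \approx 20.25$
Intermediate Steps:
$Q{\left(M \right)} = -11 - 5 M$ ($Q{\left(M \right)} = \left(\left(M \left(-2 - 3\right) - 5\right) - 5\right) - 1 = \left(\left(M \left(-5\right) - 5\right) - 5\right) - 1 = \left(\left(- 5 M - 5\right) - 5\right) - 1 = \left(\left(-5 - 5 M\right) - 5\right) - 1 = \left(-10 - 5 M\right) - 1 = -11 - 5 M$)
$V = 4$ ($V = 1 + 3 = 4$)
$\left(Q{\left(\frac{1}{-2} \right)} + V\right)^{2} = \left(\left(-11 - \frac{5}{-2}\right) + 4\right)^{2} = \left(\left(-11 - - \frac{5}{2}\right) + 4\right)^{2} = \left(\left(-11 + \frac{5}{2}\right) + 4\right)^{2} = \left(- \frac{17}{2} + 4\right)^{2} = \left(- \frac{9}{2}\right)^{2} = \frac{81}{4}$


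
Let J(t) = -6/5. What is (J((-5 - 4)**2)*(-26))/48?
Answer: 13/20 ≈ 0.65000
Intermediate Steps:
J(t) = -6/5 (J(t) = -6*1/5 = -6/5)
(J((-5 - 4)**2)*(-26))/48 = -6/5*(-26)/48 = (156/5)*(1/48) = 13/20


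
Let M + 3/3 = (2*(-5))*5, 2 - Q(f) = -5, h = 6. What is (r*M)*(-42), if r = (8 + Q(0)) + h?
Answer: 44982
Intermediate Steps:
Q(f) = 7 (Q(f) = 2 - 1*(-5) = 2 + 5 = 7)
M = -51 (M = -1 + (2*(-5))*5 = -1 - 10*5 = -1 - 50 = -51)
r = 21 (r = (8 + 7) + 6 = 15 + 6 = 21)
(r*M)*(-42) = (21*(-51))*(-42) = -1071*(-42) = 44982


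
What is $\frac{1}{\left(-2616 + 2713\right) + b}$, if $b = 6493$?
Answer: $\frac{1}{6590} \approx 0.00015175$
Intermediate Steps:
$\frac{1}{\left(-2616 + 2713\right) + b} = \frac{1}{\left(-2616 + 2713\right) + 6493} = \frac{1}{97 + 6493} = \frac{1}{6590}$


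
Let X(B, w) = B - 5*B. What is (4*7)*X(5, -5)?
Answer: -560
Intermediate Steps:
X(B, w) = -4*B
(4*7)*X(5, -5) = (4*7)*(-4*5) = 28*(-20) = -560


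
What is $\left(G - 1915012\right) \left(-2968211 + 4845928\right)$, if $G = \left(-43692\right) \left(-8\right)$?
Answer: $-2939520898292$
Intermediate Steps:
$G = 349536$
$\left(G - 1915012\right) \left(-2968211 + 4845928\right) = \left(349536 - 1915012\right) \left(-2968211 + 4845928\right) = \left(-1565476\right) 1877717 = -2939520898292$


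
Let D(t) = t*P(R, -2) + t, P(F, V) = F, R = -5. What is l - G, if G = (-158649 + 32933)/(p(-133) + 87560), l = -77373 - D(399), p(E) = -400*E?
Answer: -2666561201/35190 ≈ -75776.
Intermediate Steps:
D(t) = -4*t (D(t) = t*(-5) + t = -5*t + t = -4*t)
l = -75777 (l = -77373 - (-4)*399 = -77373 - 1*(-1596) = -77373 + 1596 = -75777)
G = -31429/35190 (G = (-158649 + 32933)/(-400*(-133) + 87560) = -125716/(53200 + 87560) = -125716/140760 = -125716*1/140760 = -31429/35190 ≈ -0.89312)
l - G = -75777 - 1*(-31429/35190) = -75777 + 31429/35190 = -2666561201/35190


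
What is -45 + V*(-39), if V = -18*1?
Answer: 657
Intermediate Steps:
V = -18
-45 + V*(-39) = -45 - 18*(-39) = -45 + 702 = 657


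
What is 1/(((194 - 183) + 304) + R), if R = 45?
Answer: 1/360 ≈ 0.0027778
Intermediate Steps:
1/(((194 - 183) + 304) + R) = 1/(((194 - 183) + 304) + 45) = 1/((11 + 304) + 45) = 1/(315 + 45) = 1/360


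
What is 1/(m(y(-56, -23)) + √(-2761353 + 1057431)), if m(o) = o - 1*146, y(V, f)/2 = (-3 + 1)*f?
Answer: -9/284473 - 11*I*√14082/1706838 ≈ -3.1637e-5 - 0.00076477*I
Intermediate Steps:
y(V, f) = -4*f (y(V, f) = 2*((-3 + 1)*f) = 2*(-2*f) = -4*f)
m(o) = -146 + o (m(o) = o - 146 = -146 + o)
1/(m(y(-56, -23)) + √(-2761353 + 1057431)) = 1/((-146 - 4*(-23)) + √(-2761353 + 1057431)) = 1/((-146 + 92) + √(-1703922)) = 1/(-54 + 11*I*√14082)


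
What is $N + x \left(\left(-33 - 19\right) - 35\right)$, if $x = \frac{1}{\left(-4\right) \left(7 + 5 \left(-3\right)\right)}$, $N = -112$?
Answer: $- \frac{3671}{32} \approx -114.72$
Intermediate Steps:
$x = \frac{1}{32}$ ($x = \frac{1}{\left(-4\right) \left(7 - 15\right)} = \frac{1}{\left(-4\right) \left(-8\right)} = \frac{1}{32} \approx 0.03125$)
$N + x \left(\left(-33 - 19\right) - 35\right) = -112 + \frac{\left(-33 - 19\right) - 35}{32} = -112 + \frac{-52 - 35}{32} = -112 + \frac{1}{32} \left(-87\right) = -112 - \frac{87}{32} = - \frac{3671}{32}$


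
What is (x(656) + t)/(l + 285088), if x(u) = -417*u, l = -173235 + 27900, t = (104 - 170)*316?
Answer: -294408/139753 ≈ -2.1066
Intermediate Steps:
t = -20856 (t = -66*316 = -20856)
l = -145335
(x(656) + t)/(l + 285088) = (-417*656 - 20856)/(-145335 + 285088) = (-273552 - 20856)/139753 = -294408*1/139753 = -294408/139753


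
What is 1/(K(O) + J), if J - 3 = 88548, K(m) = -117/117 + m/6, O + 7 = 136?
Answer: 2/177143 ≈ 1.1290e-5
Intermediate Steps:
O = 129 (O = -7 + 136 = 129)
K(m) = -1 + m/6 (K(m) = -117*1/117 + m*(1/6) = -1 + m/6)
J = 88551 (J = 3 + 88548 = 88551)
1/(K(O) + J) = 1/((-1 + (1/6)*129) + 88551) = 1/((-1 + 43/2) + 88551) = 1/(41/2 + 88551) = 1/(177143/2) = 2/177143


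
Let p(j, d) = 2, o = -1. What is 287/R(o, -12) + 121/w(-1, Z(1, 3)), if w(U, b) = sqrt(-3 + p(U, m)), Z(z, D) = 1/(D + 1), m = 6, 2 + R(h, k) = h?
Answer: -287/3 - 121*I ≈ -95.667 - 121.0*I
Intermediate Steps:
R(h, k) = -2 + h
Z(z, D) = 1/(1 + D)
w(U, b) = I (w(U, b) = sqrt(-3 + 2) = sqrt(-1) = I)
287/R(o, -12) + 121/w(-1, Z(1, 3)) = 287/(-2 - 1) + 121/I = 287/(-3) + 121*(-I) = 287*(-1/3) - 121*I = -287/3 - 121*I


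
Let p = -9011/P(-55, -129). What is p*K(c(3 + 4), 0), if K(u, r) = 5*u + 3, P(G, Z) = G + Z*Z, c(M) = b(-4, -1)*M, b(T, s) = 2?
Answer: -657803/16586 ≈ -39.660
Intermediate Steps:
c(M) = 2*M
P(G, Z) = G + Z**2
p = -9011/16586 (p = -9011/(-55 + (-129)**2) = -9011/(-55 + 16641) = -9011/16586 ≈ -0.54329)
K(u, r) = 3 + 5*u
p*K(c(3 + 4), 0) = -9011*(3 + 5*(2*(3 + 4)))/16586 = -9011*(3 + 5*(2*7))/16586 = -9011*(3 + 5*14)/16586 = -9011*(3 + 70)/16586 = -9011/16586*73 = -657803/16586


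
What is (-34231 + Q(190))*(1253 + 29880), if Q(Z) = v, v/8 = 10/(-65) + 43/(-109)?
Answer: -1510309868219/1417 ≈ -1.0658e+9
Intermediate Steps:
v = -6216/1417 (v = 8*(10/(-65) + 43/(-109)) = 8*(10*(-1/65) + 43*(-1/109)) = 8*(-2/13 - 43/109) = 8*(-777/1417) = -6216/1417 ≈ -4.3867)
Q(Z) = -6216/1417
(-34231 + Q(190))*(1253 + 29880) = (-34231 - 6216/1417)*(1253 + 29880) = -48511543/1417*31133 = -1510309868219/1417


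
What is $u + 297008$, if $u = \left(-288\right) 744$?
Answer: $82736$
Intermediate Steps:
$u = -214272$
$u + 297008 = -214272 + 297008 = 82736$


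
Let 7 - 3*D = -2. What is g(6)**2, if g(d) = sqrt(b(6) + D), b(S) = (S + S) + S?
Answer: 21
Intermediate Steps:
D = 3 (D = 7/3 - 1/3*(-2) = 7/3 + 2/3 = 3)
b(S) = 3*S (b(S) = 2*S + S = 3*S)
g(d) = sqrt(21) (g(d) = sqrt(3*6 + 3) = sqrt(18 + 3) = sqrt(21))
g(6)**2 = (sqrt(21))**2 = 21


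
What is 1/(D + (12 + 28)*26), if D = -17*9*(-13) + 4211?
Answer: 1/7240 ≈ 0.00013812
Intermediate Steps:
D = 6200 (D = -153*(-13) + 4211 = 1989 + 4211 = 6200)
1/(D + (12 + 28)*26) = 1/(6200 + (12 + 28)*26) = 1/(6200 + 40*26) = 1/(6200 + 1040) = 1/7240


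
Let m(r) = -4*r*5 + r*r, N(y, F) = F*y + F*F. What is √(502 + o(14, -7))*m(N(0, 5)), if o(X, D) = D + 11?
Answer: 125*√506 ≈ 2811.8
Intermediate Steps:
N(y, F) = F² + F*y (N(y, F) = F*y + F² = F² + F*y)
o(X, D) = 11 + D
m(r) = r² - 20*r (m(r) = -20*r + r² = r² - 20*r)
√(502 + o(14, -7))*m(N(0, 5)) = √(502 + (11 - 7))*((5*(5 + 0))*(-20 + 5*(5 + 0))) = √(502 + 4)*((5*5)*(-20 + 5*5)) = √506*(25*(-20 + 25)) = √506*(25*5) = √506*125 = 125*√506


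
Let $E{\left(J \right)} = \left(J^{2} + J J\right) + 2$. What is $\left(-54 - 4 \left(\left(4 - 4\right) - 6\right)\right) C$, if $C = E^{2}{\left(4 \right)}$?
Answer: $-34680$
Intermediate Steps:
$E{\left(J \right)} = 2 + 2 J^{2}$ ($E{\left(J \right)} = \left(J^{2} + J^{2}\right) + 2 = 2 J^{2} + 2 = 2 + 2 J^{2}$)
$C = 1156$ ($C = \left(2 + 2 \cdot 4^{2}\right)^{2} = \left(2 + 2 \cdot 16\right)^{2} = \left(2 + 32\right)^{2} = 34^{2} = 1156$)
$\left(-54 - 4 \left(\left(4 - 4\right) - 6\right)\right) C = \left(-54 - 4 \left(\left(4 - 4\right) - 6\right)\right) 1156 = \left(-54 - 4 \left(0 - 6\right)\right) 1156 = \left(-54 - -24\right) 1156 = \left(-54 + 24\right) 1156 = \left(-30\right) 1156 = -34680$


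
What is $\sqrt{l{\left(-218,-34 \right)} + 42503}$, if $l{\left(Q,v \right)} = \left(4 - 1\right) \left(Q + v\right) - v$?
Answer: $\sqrt{41781} \approx 204.4$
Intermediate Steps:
$l{\left(Q,v \right)} = 2 v + 3 Q$ ($l{\left(Q,v \right)} = \left(4 - 1\right) \left(Q + v\right) - v = 3 \left(Q + v\right) - v = \left(3 Q + 3 v\right) - v = 2 v + 3 Q$)
$\sqrt{l{\left(-218,-34 \right)} + 42503} = \sqrt{\left(2 \left(-34\right) + 3 \left(-218\right)\right) + 42503} = \sqrt{\left(-68 - 654\right) + 42503} = \sqrt{-722 + 42503} = \sqrt{41781}$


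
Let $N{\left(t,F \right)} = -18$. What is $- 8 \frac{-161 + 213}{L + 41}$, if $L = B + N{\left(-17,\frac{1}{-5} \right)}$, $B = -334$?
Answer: $\frac{416}{311} \approx 1.3376$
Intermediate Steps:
$L = -352$ ($L = -334 - 18 = -352$)
$- 8 \frac{-161 + 213}{L + 41} = - 8 \frac{-161 + 213}{-352 + 41} = - 8 \frac{52}{-311} = - 8 \cdot 52 \left(- \frac{1}{311}\right) = \left(-8\right) \left(- \frac{52}{311}\right) = \frac{416}{311}$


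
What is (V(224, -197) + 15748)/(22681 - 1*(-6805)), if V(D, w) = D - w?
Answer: 703/1282 ≈ 0.54836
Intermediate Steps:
(V(224, -197) + 15748)/(22681 - 1*(-6805)) = ((224 - 1*(-197)) + 15748)/(22681 - 1*(-6805)) = ((224 + 197) + 15748)/(22681 + 6805) = (421 + 15748)/29486 = 16169*(1/29486) = 703/1282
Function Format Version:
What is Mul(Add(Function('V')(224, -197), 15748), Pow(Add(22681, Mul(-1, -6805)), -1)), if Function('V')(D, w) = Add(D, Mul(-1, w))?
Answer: Rational(703, 1282) ≈ 0.54836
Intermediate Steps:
Mul(Add(Function('V')(224, -197), 15748), Pow(Add(22681, Mul(-1, -6805)), -1)) = Mul(Add(Add(224, Mul(-1, -197)), 15748), Pow(Add(22681, Mul(-1, -6805)), -1)) = Mul(Add(Add(224, 197), 15748), Pow(Add(22681, 6805), -1)) = Mul(Add(421, 15748), Pow(29486, -1)) = Mul(16169, Rational(1, 29486)) = Rational(703, 1282)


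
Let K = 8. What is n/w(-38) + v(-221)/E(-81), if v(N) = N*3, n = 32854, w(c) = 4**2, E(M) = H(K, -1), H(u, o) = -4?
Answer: 17753/8 ≈ 2219.1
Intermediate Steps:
E(M) = -4
w(c) = 16
v(N) = 3*N
n/w(-38) + v(-221)/E(-81) = 32854/16 + (3*(-221))/(-4) = 32854*(1/16) - 663*(-1/4) = 16427/8 + 663/4 = 17753/8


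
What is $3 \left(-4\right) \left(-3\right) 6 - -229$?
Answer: $445$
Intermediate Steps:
$3 \left(-4\right) \left(-3\right) 6 - -229 = \left(-12\right) \left(-3\right) 6 + 229 = 36 \cdot 6 + 229 = 216 + 229 = 445$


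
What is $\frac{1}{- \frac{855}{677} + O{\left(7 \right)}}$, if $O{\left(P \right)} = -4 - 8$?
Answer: $- \frac{677}{8979} \approx -0.075398$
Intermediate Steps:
$O{\left(P \right)} = -12$
$\frac{1}{- \frac{855}{677} + O{\left(7 \right)}} = \frac{1}{- \frac{855}{677} - 12} = \frac{1}{- \frac{8979}{677}} = - \frac{677}{8979}$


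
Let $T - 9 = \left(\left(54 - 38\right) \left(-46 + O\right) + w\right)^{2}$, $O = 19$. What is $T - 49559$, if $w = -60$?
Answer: $192514$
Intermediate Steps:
$T = 242073$ ($T = 9 + \left(\left(54 - 38\right) \left(-46 + 19\right) - 60\right)^{2} = 9 + \left(16 \left(-27\right) - 60\right)^{2} = 9 + \left(-432 - 60\right)^{2} = 9 + \left(-492\right)^{2} = 9 + 242064 = 242073$)
$T - 49559 = 242073 - 49559 = 192514$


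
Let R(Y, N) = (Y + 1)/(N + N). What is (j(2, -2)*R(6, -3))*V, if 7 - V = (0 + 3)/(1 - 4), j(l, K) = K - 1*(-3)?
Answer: -28/3 ≈ -9.3333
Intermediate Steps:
j(l, K) = 3 + K (j(l, K) = K + 3 = 3 + K)
V = 8 (V = 7 - (0 + 3)/(1 - 4) = 7 - 3/(-3) = 7 - 3*(-1)/3 = 7 - 1*(-1) = 7 + 1 = 8)
R(Y, N) = (1 + Y)/(2*N) (R(Y, N) = (1 + Y)/((2*N)) = (1 + Y)*(1/(2*N)) = (1 + Y)/(2*N))
(j(2, -2)*R(6, -3))*V = ((3 - 2)*((1/2)*(1 + 6)/(-3)))*8 = (1*((1/2)*(-1/3)*7))*8 = (1*(-7/6))*8 = -7/6*8 = -28/3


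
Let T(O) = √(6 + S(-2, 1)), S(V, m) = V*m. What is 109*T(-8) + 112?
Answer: 330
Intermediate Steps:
T(O) = 2 (T(O) = √(6 - 2*1) = √(6 - 2) = √4 = 2)
109*T(-8) + 112 = 109*2 + 112 = 218 + 112 = 330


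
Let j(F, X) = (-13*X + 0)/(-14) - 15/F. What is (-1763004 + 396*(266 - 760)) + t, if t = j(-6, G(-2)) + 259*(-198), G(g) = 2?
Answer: -28138679/14 ≈ -2.0099e+6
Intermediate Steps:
j(F, X) = -15/F + 13*X/14 (j(F, X) = -13*X*(-1/14) - 15/F = 13*X/14 - 15/F = -15/F + 13*X/14)
t = -717887/14 (t = (-15/(-6) + (13/14)*2) + 259*(-198) = (-15*(-⅙) + 13/7) - 51282 = (5/2 + 13/7) - 51282 = 61/14 - 51282 = -717887/14 ≈ -51278.)
(-1763004 + 396*(266 - 760)) + t = (-1763004 + 396*(266 - 760)) - 717887/14 = (-1763004 + 396*(-494)) - 717887/14 = (-1763004 - 195624) - 717887/14 = -1958628 - 717887/14 = -28138679/14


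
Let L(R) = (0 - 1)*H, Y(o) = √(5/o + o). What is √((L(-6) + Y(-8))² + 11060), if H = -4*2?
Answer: √(177846 + 64*I*√138)/4 ≈ 105.43 + 0.22285*I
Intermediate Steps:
Y(o) = √(o + 5/o)
H = -8
L(R) = 8 (L(R) = (0 - 1)*(-8) = -1*(-8) = 8)
√((L(-6) + Y(-8))² + 11060) = √((8 + √(-8 + 5/(-8)))² + 11060) = √((8 + √(-8 + 5*(-⅛)))² + 11060) = √((8 + √(-8 - 5/8))² + 11060) = √((8 + √(-69/8))² + 11060) = √((8 + I*√138/4)² + 11060) = √(11060 + (8 + I*√138/4)²)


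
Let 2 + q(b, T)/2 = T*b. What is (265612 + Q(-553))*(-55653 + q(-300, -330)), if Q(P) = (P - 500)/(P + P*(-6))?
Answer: 104538994765561/2765 ≈ 3.7808e+10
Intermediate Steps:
q(b, T) = -4 + 2*T*b (q(b, T) = -4 + 2*(T*b) = -4 + 2*T*b)
Q(P) = -(-500 + P)/(5*P) (Q(P) = (-500 + P)/(P - 6*P) = (-500 + P)/((-5*P)) = (-500 + P)*(-1/(5*P)) = -(-500 + P)/(5*P))
(265612 + Q(-553))*(-55653 + q(-300, -330)) = (265612 + (1/5)*(500 - 1*(-553))/(-553))*(-55653 + (-4 + 2*(-330)*(-300))) = (265612 + (1/5)*(-1/553)*(500 + 553))*(-55653 + (-4 + 198000)) = (265612 + (1/5)*(-1/553)*1053)*(-55653 + 197996) = (265612 - 1053/2765)*142343 = (734416127/2765)*142343 = 104538994765561/2765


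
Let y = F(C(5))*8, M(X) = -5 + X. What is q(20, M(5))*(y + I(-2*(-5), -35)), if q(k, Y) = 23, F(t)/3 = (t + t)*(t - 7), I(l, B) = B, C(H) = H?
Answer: -11845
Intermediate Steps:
F(t) = 6*t*(-7 + t) (F(t) = 3*((t + t)*(t - 7)) = 3*((2*t)*(-7 + t)) = 3*(2*t*(-7 + t)) = 6*t*(-7 + t))
y = -480 (y = (6*5*(-7 + 5))*8 = (6*5*(-2))*8 = -60*8 = -480)
q(20, M(5))*(y + I(-2*(-5), -35)) = 23*(-480 - 35) = 23*(-515) = -11845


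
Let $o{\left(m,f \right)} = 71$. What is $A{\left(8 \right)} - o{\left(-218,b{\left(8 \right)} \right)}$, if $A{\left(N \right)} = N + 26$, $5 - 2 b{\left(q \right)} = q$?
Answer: $-37$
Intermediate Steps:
$b{\left(q \right)} = \frac{5}{2} - \frac{q}{2}$
$A{\left(N \right)} = 26 + N$
$A{\left(8 \right)} - o{\left(-218,b{\left(8 \right)} \right)} = \left(26 + 8\right) - 71 = 34 - 71 = -37$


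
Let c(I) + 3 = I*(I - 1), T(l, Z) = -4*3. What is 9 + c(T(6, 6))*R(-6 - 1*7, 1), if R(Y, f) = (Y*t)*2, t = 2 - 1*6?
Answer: 15921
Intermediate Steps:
T(l, Z) = -12
t = -4 (t = 2 - 6 = -4)
c(I) = -3 + I*(-1 + I) (c(I) = -3 + I*(I - 1) = -3 + I*(-1 + I))
R(Y, f) = -8*Y (R(Y, f) = (Y*(-4))*2 = -4*Y*2 = -8*Y)
9 + c(T(6, 6))*R(-6 - 1*7, 1) = 9 + (-3 + (-12)² - 1*(-12))*(-8*(-6 - 1*7)) = 9 + (-3 + 144 + 12)*(-8*(-6 - 7)) = 9 + 153*(-8*(-13)) = 9 + 153*104 = 9 + 15912 = 15921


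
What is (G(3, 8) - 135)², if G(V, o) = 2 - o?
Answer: 19881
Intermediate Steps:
(G(3, 8) - 135)² = ((2 - 1*8) - 135)² = ((2 - 8) - 135)² = (-6 - 135)² = (-141)² = 19881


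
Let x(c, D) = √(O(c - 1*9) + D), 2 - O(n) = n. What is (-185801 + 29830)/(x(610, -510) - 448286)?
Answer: 69919615706/200960338905 + 155971*I*√1109/200960338905 ≈ 0.34793 + 2.5846e-5*I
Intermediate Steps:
O(n) = 2 - n
x(c, D) = √(11 + D - c) (x(c, D) = √((2 - (c - 1*9)) + D) = √((2 - (c - 9)) + D) = √((2 - (-9 + c)) + D) = √((2 + (9 - c)) + D) = √((11 - c) + D) = √(11 + D - c))
(-185801 + 29830)/(x(610, -510) - 448286) = (-185801 + 29830)/(√(11 - 510 - 1*610) - 448286) = -155971/(√(11 - 510 - 610) - 448286) = -155971/(√(-1109) - 448286) = -155971/(I*√1109 - 448286) = -155971/(-448286 + I*√1109)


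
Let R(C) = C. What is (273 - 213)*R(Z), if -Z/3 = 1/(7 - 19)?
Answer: 15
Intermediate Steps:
Z = ¼ (Z = -3/(7 - 19) = -3/(-12) = -3*(-1/12) = ¼ ≈ 0.25000)
(273 - 213)*R(Z) = (273 - 213)*(¼) = 60*(¼) = 15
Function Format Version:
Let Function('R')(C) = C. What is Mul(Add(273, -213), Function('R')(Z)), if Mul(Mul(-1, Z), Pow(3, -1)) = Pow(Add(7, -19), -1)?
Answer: 15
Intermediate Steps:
Z = Rational(1, 4) (Z = Mul(-3, Pow(Add(7, -19), -1)) = Mul(-3, Pow(-12, -1)) = Mul(-3, Rational(-1, 12)) = Rational(1, 4) ≈ 0.25000)
Mul(Add(273, -213), Function('R')(Z)) = Mul(Add(273, -213), Rational(1, 4)) = Mul(60, Rational(1, 4)) = 15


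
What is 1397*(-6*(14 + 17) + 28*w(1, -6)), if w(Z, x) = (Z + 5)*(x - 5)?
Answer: -2841498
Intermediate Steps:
w(Z, x) = (-5 + x)*(5 + Z) (w(Z, x) = (5 + Z)*(-5 + x) = (-5 + x)*(5 + Z))
1397*(-6*(14 + 17) + 28*w(1, -6)) = 1397*(-6*(14 + 17) + 28*(-25 - 5*1 + 5*(-6) + 1*(-6))) = 1397*(-6*31 + 28*(-25 - 5 - 30 - 6)) = 1397*(-186 + 28*(-66)) = 1397*(-186 - 1848) = 1397*(-2034) = -2841498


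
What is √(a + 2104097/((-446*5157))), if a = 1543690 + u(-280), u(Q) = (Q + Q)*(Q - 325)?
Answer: √1106506418825526114/766674 ≈ 1372.0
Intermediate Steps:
u(Q) = 2*Q*(-325 + Q) (u(Q) = (2*Q)*(-325 + Q) = 2*Q*(-325 + Q))
a = 1882490 (a = 1543690 + 2*(-280)*(-325 - 280) = 1543690 + 2*(-280)*(-605) = 1543690 + 338800 = 1882490)
√(a + 2104097/((-446*5157))) = √(1882490 + 2104097/((-446*5157))) = √(1882490 + 2104097/(-2300022)) = √(1882490 + 2104097*(-1/2300022)) = √(1882490 - 2104097/2300022) = √(4329766310683/2300022) = √1106506418825526114/766674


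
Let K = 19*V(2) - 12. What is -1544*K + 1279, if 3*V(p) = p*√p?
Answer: 19807 - 58672*√2/3 ≈ -7851.3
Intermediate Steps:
V(p) = p^(3/2)/3 (V(p) = (p*√p)/3 = p^(3/2)/3)
K = -12 + 38*√2/3 (K = 19*(2^(3/2)/3) - 12 = 19*((2*√2)/3) - 12 = 19*(2*√2/3) - 12 = 38*√2/3 - 12 = -12 + 38*√2/3 ≈ 5.9134)
-1544*K + 1279 = -1544*(-12 + 38*√2/3) + 1279 = (18528 - 58672*√2/3) + 1279 = 19807 - 58672*√2/3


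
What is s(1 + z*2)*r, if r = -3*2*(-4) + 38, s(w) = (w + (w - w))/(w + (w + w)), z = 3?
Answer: 62/3 ≈ 20.667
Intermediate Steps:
s(w) = 1/3 (s(w) = (w + 0)/(w + 2*w) = w/((3*w)) = w*(1/(3*w)) = 1/3)
r = 62 (r = -6*(-4) + 38 = 24 + 38 = 62)
s(1 + z*2)*r = (1/3)*62 = 62/3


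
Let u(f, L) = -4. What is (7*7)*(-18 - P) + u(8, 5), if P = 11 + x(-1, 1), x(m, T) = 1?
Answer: -1474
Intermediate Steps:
P = 12 (P = 11 + 1 = 12)
(7*7)*(-18 - P) + u(8, 5) = (7*7)*(-18 - 1*12) - 4 = 49*(-18 - 12) - 4 = 49*(-30) - 4 = -1470 - 4 = -1474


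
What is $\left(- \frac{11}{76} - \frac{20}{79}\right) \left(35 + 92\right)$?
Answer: $- \frac{303403}{6004} \approx -50.533$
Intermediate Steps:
$\left(- \frac{11}{76} - \frac{20}{79}\right) \left(35 + 92\right) = \left(\left(-11\right) \frac{1}{76} - \frac{20}{79}\right) 127 = \left(- \frac{11}{76} - \frac{20}{79}\right) 127 = \left(- \frac{2389}{6004}\right) 127 = - \frac{303403}{6004}$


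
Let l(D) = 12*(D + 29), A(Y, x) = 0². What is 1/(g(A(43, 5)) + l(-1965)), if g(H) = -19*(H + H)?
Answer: -1/23232 ≈ -4.3044e-5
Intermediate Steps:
A(Y, x) = 0
g(H) = -38*H
l(D) = 348 + 12*D (l(D) = 12*(29 + D) = 348 + 12*D)
1/(g(A(43, 5)) + l(-1965)) = 1/(-38*0 + (348 + 12*(-1965))) = 1/(0 + (348 - 23580)) = 1/(0 - 23232) = 1/(-23232) = -1/23232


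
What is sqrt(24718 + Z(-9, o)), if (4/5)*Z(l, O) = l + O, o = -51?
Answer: sqrt(24643) ≈ 156.98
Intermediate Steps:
Z(l, O) = 5*O/4 + 5*l/4 (Z(l, O) = 5*(l + O)/4 = 5*(O + l)/4 = 5*O/4 + 5*l/4)
sqrt(24718 + Z(-9, o)) = sqrt(24718 + ((5/4)*(-51) + (5/4)*(-9))) = sqrt(24718 + (-255/4 - 45/4)) = sqrt(24718 - 75) = sqrt(24643)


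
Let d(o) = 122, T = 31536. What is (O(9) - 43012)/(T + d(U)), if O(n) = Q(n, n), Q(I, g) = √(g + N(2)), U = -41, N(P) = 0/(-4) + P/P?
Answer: -21506/15829 + √10/31658 ≈ -1.3585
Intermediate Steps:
N(P) = 1 (N(P) = 0*(-¼) + 1 = 0 + 1 = 1)
Q(I, g) = √(1 + g) (Q(I, g) = √(g + 1) = √(1 + g))
O(n) = √(1 + n)
(O(9) - 43012)/(T + d(U)) = (√(1 + 9) - 43012)/(31536 + 122) = (√10 - 43012)/31658 = (-43012 + √10)*(1/31658) = -21506/15829 + √10/31658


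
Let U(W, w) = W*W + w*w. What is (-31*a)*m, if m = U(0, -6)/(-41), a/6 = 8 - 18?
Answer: -66960/41 ≈ -1633.2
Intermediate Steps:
U(W, w) = W**2 + w**2
a = -60 (a = 6*(8 - 18) = 6*(-10) = -60)
m = -36/41 (m = (0**2 + (-6)**2)/(-41) = (0 + 36)*(-1/41) = 36*(-1/41) = -36/41 ≈ -0.87805)
(-31*a)*m = -31*(-60)*(-36/41) = 1860*(-36/41) = -66960/41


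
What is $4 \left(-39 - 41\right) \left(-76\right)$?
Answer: $24320$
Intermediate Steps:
$4 \left(-39 - 41\right) \left(-76\right) = 4 \left(-80\right) \left(-76\right) = \left(-320\right) \left(-76\right) = 24320$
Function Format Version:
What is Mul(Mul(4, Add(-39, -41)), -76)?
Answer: 24320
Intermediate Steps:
Mul(Mul(4, Add(-39, -41)), -76) = Mul(Mul(4, -80), -76) = Mul(-320, -76) = 24320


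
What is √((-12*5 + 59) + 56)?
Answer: √55 ≈ 7.4162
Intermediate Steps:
√((-12*5 + 59) + 56) = √((-60 + 59) + 56) = √(-1 + 56) = √55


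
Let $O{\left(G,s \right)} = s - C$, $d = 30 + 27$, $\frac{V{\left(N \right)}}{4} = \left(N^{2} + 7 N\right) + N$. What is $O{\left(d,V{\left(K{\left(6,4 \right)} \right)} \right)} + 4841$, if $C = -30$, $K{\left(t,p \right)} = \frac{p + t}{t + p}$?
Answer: $4907$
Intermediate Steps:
$K{\left(t,p \right)} = 1$ ($K{\left(t,p \right)} = \frac{p + t}{p + t} = 1$)
$V{\left(N \right)} = 4 N^{2} + 32 N$ ($V{\left(N \right)} = 4 \left(\left(N^{2} + 7 N\right) + N\right) = 4 \left(N^{2} + 8 N\right) = 4 N^{2} + 32 N$)
$d = 57$
$O{\left(G,s \right)} = 30 + s$ ($O{\left(G,s \right)} = s - -30 = s + 30 = 30 + s$)
$O{\left(d,V{\left(K{\left(6,4 \right)} \right)} \right)} + 4841 = \left(30 + 4 \cdot 1 \left(8 + 1\right)\right) + 4841 = \left(30 + 4 \cdot 1 \cdot 9\right) + 4841 = \left(30 + 36\right) + 4841 = 66 + 4841 = 4907$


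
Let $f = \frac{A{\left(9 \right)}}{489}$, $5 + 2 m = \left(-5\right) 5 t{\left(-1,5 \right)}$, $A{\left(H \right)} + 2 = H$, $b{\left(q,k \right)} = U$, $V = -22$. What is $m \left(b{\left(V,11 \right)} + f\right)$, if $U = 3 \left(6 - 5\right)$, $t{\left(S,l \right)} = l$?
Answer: $- \frac{95810}{489} \approx -195.93$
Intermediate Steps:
$U = 3$ ($U = 3 \cdot 1 = 3$)
$b{\left(q,k \right)} = 3$
$A{\left(H \right)} = -2 + H$
$m = -65$ ($m = - \frac{5}{2} + \frac{\left(-5\right) 5 \cdot 5}{2} = - \frac{5}{2} + \frac{\left(-25\right) 5}{2} = - \frac{5}{2} + \frac{1}{2} \left(-125\right) = - \frac{5}{2} - \frac{125}{2} = -65$)
$f = \frac{7}{489}$ ($f = \frac{-2 + 9}{489} = 7 \cdot \frac{1}{489} = \frac{7}{489} \approx 0.014315$)
$m \left(b{\left(V,11 \right)} + f\right) = - 65 \left(3 + \frac{7}{489}\right) = \left(-65\right) \frac{1474}{489} = - \frac{95810}{489}$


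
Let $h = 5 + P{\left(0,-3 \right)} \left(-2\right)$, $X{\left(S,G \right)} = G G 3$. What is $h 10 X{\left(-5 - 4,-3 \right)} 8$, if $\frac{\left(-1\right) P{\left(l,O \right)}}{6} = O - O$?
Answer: $10800$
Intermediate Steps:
$P{\left(l,O \right)} = 0$ ($P{\left(l,O \right)} = - 6 \left(O - O\right) = \left(-6\right) 0 = 0$)
$X{\left(S,G \right)} = 3 G^{2}$ ($X{\left(S,G \right)} = G^{2} \cdot 3 = 3 G^{2}$)
$h = 5$ ($h = 5 + 0 \left(-2\right) = 5 + 0 = 5$)
$h 10 X{\left(-5 - 4,-3 \right)} 8 = 5 \cdot 10 \cdot 3 \left(-3\right)^{2} \cdot 8 = 50 \cdot 3 \cdot 9 \cdot 8 = 50 \cdot 27 \cdot 8 = 50 \cdot 216 = 10800$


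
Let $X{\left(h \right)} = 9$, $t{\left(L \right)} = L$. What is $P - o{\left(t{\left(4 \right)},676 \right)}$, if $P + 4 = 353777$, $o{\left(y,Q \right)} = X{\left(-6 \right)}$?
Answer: $353764$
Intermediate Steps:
$o{\left(y,Q \right)} = 9$
$P = 353773$ ($P = -4 + 353777 = 353773$)
$P - o{\left(t{\left(4 \right)},676 \right)} = 353773 - 9 = 353764$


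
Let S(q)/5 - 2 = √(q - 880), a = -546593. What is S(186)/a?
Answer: -10/546593 - 5*I*√694/546593 ≈ -1.8295e-5 - 0.00024098*I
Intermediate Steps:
S(q) = 10 + 5*√(-880 + q) (S(q) = 10 + 5*√(q - 880) = 10 + 5*√(-880 + q))
S(186)/a = (10 + 5*√(-880 + 186))/(-546593) = (10 + 5*√(-694))*(-1/546593) = (10 + 5*(I*√694))*(-1/546593) = (10 + 5*I*√694)*(-1/546593) = -10/546593 - 5*I*√694/546593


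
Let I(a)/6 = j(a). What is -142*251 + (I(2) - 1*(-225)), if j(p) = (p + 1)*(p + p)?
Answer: -35345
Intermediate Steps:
j(p) = 2*p*(1 + p) (j(p) = (1 + p)*(2*p) = 2*p*(1 + p))
I(a) = 12*a*(1 + a) (I(a) = 6*(2*a*(1 + a)) = 12*a*(1 + a))
-142*251 + (I(2) - 1*(-225)) = -142*251 + (12*2*(1 + 2) - 1*(-225)) = -35642 + (12*2*3 + 225) = -35642 + (72 + 225) = -35642 + 297 = -35345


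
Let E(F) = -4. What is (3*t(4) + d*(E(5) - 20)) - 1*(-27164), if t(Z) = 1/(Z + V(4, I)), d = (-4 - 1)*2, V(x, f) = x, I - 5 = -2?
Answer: 219235/8 ≈ 27404.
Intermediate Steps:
I = 3 (I = 5 - 2 = 3)
d = -10 (d = -5*2 = -10)
t(Z) = 1/(4 + Z) (t(Z) = 1/(Z + 4) = 1/(4 + Z))
(3*t(4) + d*(E(5) - 20)) - 1*(-27164) = (3/(4 + 4) - 10*(-4 - 20)) - 1*(-27164) = (3/8 - 10*(-24)) + 27164 = (3*(⅛) + 240) + 27164 = (3/8 + 240) + 27164 = 1923/8 + 27164 = 219235/8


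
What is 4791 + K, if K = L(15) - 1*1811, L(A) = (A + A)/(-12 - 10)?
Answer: 32765/11 ≈ 2978.6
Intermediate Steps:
L(A) = -A/11 (L(A) = (2*A)/(-22) = (2*A)*(-1/22) = -A/11)
K = -19936/11 (K = -1/11*15 - 1*1811 = -15/11 - 1811 = -19936/11 ≈ -1812.4)
4791 + K = 4791 - 19936/11 = 32765/11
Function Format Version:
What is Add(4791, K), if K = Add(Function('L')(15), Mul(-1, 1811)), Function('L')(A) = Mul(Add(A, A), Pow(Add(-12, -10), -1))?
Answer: Rational(32765, 11) ≈ 2978.6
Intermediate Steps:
Function('L')(A) = Mul(Rational(-1, 11), A) (Function('L')(A) = Mul(Mul(2, A), Pow(-22, -1)) = Mul(Mul(2, A), Rational(-1, 22)) = Mul(Rational(-1, 11), A))
K = Rational(-19936, 11) (K = Add(Mul(Rational(-1, 11), 15), Mul(-1, 1811)) = Add(Rational(-15, 11), -1811) = Rational(-19936, 11) ≈ -1812.4)
Add(4791, K) = Add(4791, Rational(-19936, 11)) = Rational(32765, 11)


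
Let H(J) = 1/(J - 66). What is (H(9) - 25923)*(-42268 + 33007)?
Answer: 4561388244/19 ≈ 2.4007e+8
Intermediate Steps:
H(J) = 1/(-66 + J)
(H(9) - 25923)*(-42268 + 33007) = (1/(-66 + 9) - 25923)*(-42268 + 33007) = (1/(-57) - 25923)*(-9261) = (-1/57 - 25923)*(-9261) = -1477612/57*(-9261) = 4561388244/19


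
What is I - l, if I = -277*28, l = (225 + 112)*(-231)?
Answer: 70091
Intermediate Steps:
l = -77847 (l = 337*(-231) = -77847)
I = -7756
I - l = -7756 - 1*(-77847) = -7756 + 77847 = 70091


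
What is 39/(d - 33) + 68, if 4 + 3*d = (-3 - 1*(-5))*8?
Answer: 1933/29 ≈ 66.655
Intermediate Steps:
d = 4 (d = -4/3 + ((-3 - 1*(-5))*8)/3 = -4/3 + ((-3 + 5)*8)/3 = -4/3 + (2*8)/3 = -4/3 + (⅓)*16 = -4/3 + 16/3 = 4)
39/(d - 33) + 68 = 39/(4 - 33) + 68 = 39/(-29) + 68 = -1/29*39 + 68 = -39/29 + 68 = 1933/29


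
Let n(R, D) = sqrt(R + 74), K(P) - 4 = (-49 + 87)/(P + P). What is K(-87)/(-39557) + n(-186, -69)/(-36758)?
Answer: -47/491637 - 2*I*sqrt(7)/18379 ≈ -9.5599e-5 - 0.00028791*I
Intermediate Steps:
K(P) = 4 + 19/P (K(P) = 4 + (-49 + 87)/(P + P) = 4 + 38/((2*P)) = 4 + 38*(1/(2*P)) = 4 + 19/P)
n(R, D) = sqrt(74 + R)
K(-87)/(-39557) + n(-186, -69)/(-36758) = (4 + 19/(-87))/(-39557) + sqrt(74 - 186)/(-36758) = (4 + 19*(-1/87))*(-1/39557) + sqrt(-112)*(-1/36758) = (4 - 19/87)*(-1/39557) + (4*I*sqrt(7))*(-1/36758) = (329/87)*(-1/39557) - 2*I*sqrt(7)/18379 = -47/491637 - 2*I*sqrt(7)/18379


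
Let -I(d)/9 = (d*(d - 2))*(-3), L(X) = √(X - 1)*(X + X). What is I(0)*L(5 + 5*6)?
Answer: 0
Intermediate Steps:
L(X) = 2*X*√(-1 + X) (L(X) = √(-1 + X)*(2*X) = 2*X*√(-1 + X))
I(d) = 27*d*(-2 + d) (I(d) = -9*d*(d - 2)*(-3) = -9*d*(-2 + d)*(-3) = -(-27)*d*(-2 + d) = 27*d*(-2 + d))
I(0)*L(5 + 5*6) = (27*0*(-2 + 0))*(2*(5 + 5*6)*√(-1 + (5 + 5*6))) = (27*0*(-2))*(2*(5 + 30)*√(-1 + (5 + 30))) = 0*(2*35*√(-1 + 35)) = 0*(2*35*√34) = 0*(70*√34) = 0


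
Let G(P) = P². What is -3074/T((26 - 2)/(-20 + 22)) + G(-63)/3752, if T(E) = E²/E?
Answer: -410215/1608 ≈ -255.11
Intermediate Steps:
T(E) = E
-3074/T((26 - 2)/(-20 + 22)) + G(-63)/3752 = -3074*(-20 + 22)/(26 - 2) + (-63)²/3752 = -3074/(24/2) + 3969*(1/3752) = -3074/(24*(½)) + 567/536 = -3074/12 + 567/536 = -3074*1/12 + 567/536 = -1537/6 + 567/536 = -410215/1608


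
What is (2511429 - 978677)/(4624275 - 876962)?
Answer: 1532752/3747313 ≈ 0.40903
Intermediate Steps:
(2511429 - 978677)/(4624275 - 876962) = 1532752/3747313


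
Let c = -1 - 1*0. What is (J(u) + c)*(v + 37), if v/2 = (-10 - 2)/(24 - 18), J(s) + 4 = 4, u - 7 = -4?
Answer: -33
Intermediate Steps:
u = 3 (u = 7 - 4 = 3)
J(s) = 0 (J(s) = -4 + 4 = 0)
v = -4 (v = 2*((-10 - 2)/(24 - 18)) = 2*(-12/6) = 2*(-12*1/6) = 2*(-2) = -4)
c = -1 (c = -1 + 0 = -1)
(J(u) + c)*(v + 37) = (0 - 1)*(-4 + 37) = -1*33 = -33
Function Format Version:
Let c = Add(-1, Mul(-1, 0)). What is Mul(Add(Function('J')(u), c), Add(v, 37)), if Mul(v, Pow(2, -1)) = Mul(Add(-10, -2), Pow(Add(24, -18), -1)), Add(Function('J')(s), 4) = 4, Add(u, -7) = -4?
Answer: -33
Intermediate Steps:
u = 3 (u = Add(7, -4) = 3)
Function('J')(s) = 0 (Function('J')(s) = Add(-4, 4) = 0)
v = -4 (v = Mul(2, Mul(Add(-10, -2), Pow(Add(24, -18), -1))) = Mul(2, Mul(-12, Pow(6, -1))) = Mul(2, Mul(-12, Rational(1, 6))) = Mul(2, -2) = -4)
c = -1 (c = Add(-1, 0) = -1)
Mul(Add(Function('J')(u), c), Add(v, 37)) = Mul(Add(0, -1), Add(-4, 37)) = Mul(-1, 33) = -33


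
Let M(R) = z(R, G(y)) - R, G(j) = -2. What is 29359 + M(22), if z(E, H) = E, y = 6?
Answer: 29359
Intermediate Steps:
M(R) = 0 (M(R) = R - R = 0)
29359 + M(22) = 29359 + 0 = 29359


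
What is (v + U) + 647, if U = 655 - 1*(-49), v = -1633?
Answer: -282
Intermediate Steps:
U = 704 (U = 655 + 49 = 704)
(v + U) + 647 = (-1633 + 704) + 647 = -929 + 647 = -282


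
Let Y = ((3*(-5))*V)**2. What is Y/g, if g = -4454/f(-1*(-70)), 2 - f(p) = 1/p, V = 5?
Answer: -156375/62356 ≈ -2.5078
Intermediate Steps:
f(p) = 2 - 1/p
Y = 5625 (Y = ((3*(-5))*5)**2 = (-15*5)**2 = (-75)**2 = 5625)
g = -311780/139 (g = -4454/(2 - 1/((-1*(-70)))) = -4454/(2 - 1/70) = -4454/139/70 = -4454*70/139 = -311780/139 ≈ -2243.0)
Y/g = 5625/(-311780/139) = 5625*(-139/311780) = -156375/62356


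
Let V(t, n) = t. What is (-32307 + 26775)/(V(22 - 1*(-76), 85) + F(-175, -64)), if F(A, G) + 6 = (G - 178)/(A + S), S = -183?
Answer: -990228/16589 ≈ -59.692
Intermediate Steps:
F(A, G) = -6 + (-178 + G)/(-183 + A) (F(A, G) = -6 + (G - 178)/(A - 183) = -6 + (-178 + G)/(-183 + A))
(-32307 + 26775)/(V(22 - 1*(-76), 85) + F(-175, -64)) = (-32307 + 26775)/((22 - 1*(-76)) + (920 - 64 - 6*(-175))/(-183 - 175)) = -5532/((22 + 76) + (920 - 64 + 1050)/(-358)) = -5532/(98 - 1/358*1906) = -5532/(98 - 953/179) = -5532/16589/179 = -5532*179/16589 = -990228/16589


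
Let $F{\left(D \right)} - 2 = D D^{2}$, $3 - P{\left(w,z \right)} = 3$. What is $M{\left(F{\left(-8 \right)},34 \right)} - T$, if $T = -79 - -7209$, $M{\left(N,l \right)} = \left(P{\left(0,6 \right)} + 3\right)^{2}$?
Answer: $-7121$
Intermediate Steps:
$P{\left(w,z \right)} = 0$ ($P{\left(w,z \right)} = 3 - 3 = 0$)
$F{\left(D \right)} = 2 + D^{3}$ ($F{\left(D \right)} = 2 + D D^{2} = 2 + D^{3}$)
$M{\left(N,l \right)} = 9$ ($M{\left(N,l \right)} = \left(0 + 3\right)^{2} = 3^{2} = 9$)
$T = 7130$ ($T = -79 + 7209 = 7130$)
$M{\left(F{\left(-8 \right)},34 \right)} - T = 9 - 7130 = -7121$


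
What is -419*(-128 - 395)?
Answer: 219137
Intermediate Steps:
-419*(-128 - 395) = -419*(-523) = 219137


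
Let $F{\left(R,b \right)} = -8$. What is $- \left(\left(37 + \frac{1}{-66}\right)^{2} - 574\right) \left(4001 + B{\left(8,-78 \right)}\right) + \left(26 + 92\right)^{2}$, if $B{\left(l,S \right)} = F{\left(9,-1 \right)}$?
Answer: $- \frac{37872419}{12} \approx -3.156 \cdot 10^{6}$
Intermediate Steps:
$B{\left(l,S \right)} = -8$
$- \left(\left(37 + \frac{1}{-66}\right)^{2} - 574\right) \left(4001 + B{\left(8,-78 \right)}\right) + \left(26 + 92\right)^{2} = - \left(\left(37 + \frac{1}{-66}\right)^{2} - 574\right) \left(4001 - 8\right) + \left(26 + 92\right)^{2} = - \left(\left(37 - \frac{1}{66}\right)^{2} - 574\right) 3993 + 118^{2} = - \left(\left(\frac{2441}{66}\right)^{2} - 574\right) 3993 + 13924 = - \left(\frac{5958481}{4356} - 574\right) 3993 + 13924 = - \frac{3458137 \cdot 3993}{4356} + 13924 = \left(-1\right) \frac{38039507}{12} + 13924 = - \frac{38039507}{12} + 13924 = - \frac{37872419}{12}$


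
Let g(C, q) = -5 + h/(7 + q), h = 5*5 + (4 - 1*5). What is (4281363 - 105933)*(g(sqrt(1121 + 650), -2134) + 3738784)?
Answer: 11068206056575290/709 ≈ 1.5611e+13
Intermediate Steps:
h = 24 (h = 25 + (4 - 5) = 25 - 1 = 24)
g(C, q) = -5 + 24/(7 + q)
(4281363 - 105933)*(g(sqrt(1121 + 650), -2134) + 3738784) = (4281363 - 105933)*((-11 - 5*(-2134))/(7 - 2134) + 3738784) = 4175430*((-11 + 10670)/(-2127) + 3738784) = 4175430*(-1/2127*10659 + 3738784) = 4175430*(-3553/709 + 3738784) = 4175430*(2650794303/709) = 11068206056575290/709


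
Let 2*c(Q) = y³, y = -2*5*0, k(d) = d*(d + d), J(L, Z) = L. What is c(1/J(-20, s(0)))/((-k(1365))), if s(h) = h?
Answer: 0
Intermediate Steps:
k(d) = 2*d² (k(d) = d*(2*d) = 2*d²)
y = 0 (y = -10*0 = 0)
c(Q) = 0 (c(Q) = (½)*0³ = (½)*0 = 0)
c(1/J(-20, s(0)))/((-k(1365))) = 0/((-2*1365²)) = 0/((-2*1863225)) = 0/((-1*3726450)) = 0/(-3726450) = 0*(-1/3726450) = 0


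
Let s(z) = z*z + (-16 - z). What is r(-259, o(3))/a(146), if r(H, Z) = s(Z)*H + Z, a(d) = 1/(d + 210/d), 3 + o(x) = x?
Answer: 44601872/73 ≈ 6.1098e+5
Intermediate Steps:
o(x) = -3 + x
s(z) = -16 + z² - z (s(z) = z² + (-16 - z) = -16 + z² - z)
r(H, Z) = Z + H*(-16 + Z² - Z) (r(H, Z) = (-16 + Z² - Z)*H + Z = H*(-16 + Z² - Z) + Z = Z + H*(-16 + Z² - Z))
r(-259, o(3))/a(146) = ((-3 + 3) - 1*(-259)*(16 + (-3 + 3) - (-3 + 3)²))/((146/(210 + 146²))) = (0 - 1*(-259)*(16 + 0 - 1*0²))/((146/(210 + 21316))) = (0 - 1*(-259)*(16 + 0 - 1*0))/((146/21526)) = (0 - 1*(-259)*(16 + 0 + 0))/((146*(1/21526))) = (0 - 1*(-259)*16)/(73/10763) = (0 + 4144)*(10763/73) = 4144*(10763/73) = 44601872/73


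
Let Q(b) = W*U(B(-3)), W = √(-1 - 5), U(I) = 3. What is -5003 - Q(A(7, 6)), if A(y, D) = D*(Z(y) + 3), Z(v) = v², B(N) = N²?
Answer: -5003 - 3*I*√6 ≈ -5003.0 - 7.3485*I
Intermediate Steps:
W = I*√6 (W = √(-6) = I*√6 ≈ 2.4495*I)
A(y, D) = D*(3 + y²) (A(y, D) = D*(y² + 3) = D*(3 + y²))
Q(b) = 3*I*√6 (Q(b) = (I*√6)*3 = 3*I*√6)
-5003 - Q(A(7, 6)) = -5003 - 3*I*√6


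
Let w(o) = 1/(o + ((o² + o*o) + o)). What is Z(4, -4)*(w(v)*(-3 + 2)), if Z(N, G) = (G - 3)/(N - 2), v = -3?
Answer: 7/24 ≈ 0.29167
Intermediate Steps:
Z(N, G) = (-3 + G)/(-2 + N)
w(o) = 1/(2*o + 2*o²) (w(o) = 1/(o + ((o² + o²) + o)) = 1/(o + (2*o² + o)) = 1/(o + (o + 2*o²)) = 1/(2*o + 2*o²))
Z(4, -4)*(w(v)*(-3 + 2)) = ((-3 - 4)/(-2 + 4))*(((½)/(-3*(1 - 3)))*(-3 + 2)) = (-7/2)*(((½)*(-⅓)/(-2))*(-1)) = ((½)*(-7))*(((½)*(-⅓)*(-½))*(-1)) = -7*(-1)/24 = -7/2*(-1/12) = 7/24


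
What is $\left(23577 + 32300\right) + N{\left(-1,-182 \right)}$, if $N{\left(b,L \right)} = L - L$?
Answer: $55877$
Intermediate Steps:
$N{\left(b,L \right)} = 0$
$\left(23577 + 32300\right) + N{\left(-1,-182 \right)} = \left(23577 + 32300\right) + 0 = 55877 + 0 = 55877$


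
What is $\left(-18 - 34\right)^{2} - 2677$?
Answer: $27$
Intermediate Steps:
$\left(-18 - 34\right)^{2} - 2677 = \left(-52\right)^{2} - 2677 = 2704 - 2677 = 27$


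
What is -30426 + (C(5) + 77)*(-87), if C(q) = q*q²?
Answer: -48000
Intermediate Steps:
C(q) = q³
-30426 + (C(5) + 77)*(-87) = -30426 + (5³ + 77)*(-87) = -30426 + (125 + 77)*(-87) = -30426 + 202*(-87) = -30426 - 17574 = -48000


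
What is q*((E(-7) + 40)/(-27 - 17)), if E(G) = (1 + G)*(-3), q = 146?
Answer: -2117/11 ≈ -192.45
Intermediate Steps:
E(G) = -3 - 3*G
q*((E(-7) + 40)/(-27 - 17)) = 146*(((-3 - 3*(-7)) + 40)/(-27 - 17)) = 146*(((-3 + 21) + 40)/(-44)) = 146*((18 + 40)*(-1/44)) = 146*(58*(-1/44)) = 146*(-29/22) = -2117/11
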